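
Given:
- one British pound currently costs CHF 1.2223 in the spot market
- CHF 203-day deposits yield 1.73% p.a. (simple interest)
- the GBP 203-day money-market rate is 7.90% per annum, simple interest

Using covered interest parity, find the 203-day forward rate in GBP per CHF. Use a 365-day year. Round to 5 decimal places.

T = 203/365 years.
Growth of 1 CHF over T: 1 + 0.0173×203/365 = 1.0096216.
GBP growth factor: 1 + 0.0790×203/365 = 1.043937.
Forward (CHF per GBP) = 1.2223 × 1.0096216 / 1.043937 = 1.182122.
Quoted the other way: 1/1.182122 = 0.84594 GBP per CHF.

0.84594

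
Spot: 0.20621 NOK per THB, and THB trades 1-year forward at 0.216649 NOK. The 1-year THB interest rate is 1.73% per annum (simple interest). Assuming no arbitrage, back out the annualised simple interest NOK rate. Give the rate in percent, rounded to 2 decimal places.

6.88%

T = 1 year.
CIP gives F = S · g_NOK/g_THB, so g_NOK/g_THB = 0.216649/0.20621 = 1.0506232.
THB growth factor: 1 + 0.0173×1 = 1.017300.
So the NOK growth factor = 1.068799.
(1.068799 − 1)/T = 0.068799, i.e. 6.88%.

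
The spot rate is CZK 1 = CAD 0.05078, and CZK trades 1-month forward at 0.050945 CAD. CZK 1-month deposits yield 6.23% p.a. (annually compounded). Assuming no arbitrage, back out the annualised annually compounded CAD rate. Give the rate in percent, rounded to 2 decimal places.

10.45%

T = 1/12 years.
F/S = 0.050945/0.05078 = 1.0032493 = (growth of CAD) / (growth of CZK).
CZK growth factor: (1 + 0.0623)^(1/12) = 1.0050491.
Hence g_CAD = 1.0083148.
r = 1.0083148^(12/1) − 1 = 0.104469 → 10.45%.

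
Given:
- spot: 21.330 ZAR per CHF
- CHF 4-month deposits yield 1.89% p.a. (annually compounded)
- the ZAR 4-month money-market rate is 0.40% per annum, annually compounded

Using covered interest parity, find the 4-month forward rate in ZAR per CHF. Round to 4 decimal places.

21.2255

T = 4/12 years.
ZAR accumulates by (1 + 0.0040)^(4/12) = 1.00133156.
Growth of 1 CHF over T: (1 + 0.0189)^(4/12) = 1.00626072.
Forward (ZAR per CHF) = 21.33 × 1.00133156 / 1.00626072 = 21.225515.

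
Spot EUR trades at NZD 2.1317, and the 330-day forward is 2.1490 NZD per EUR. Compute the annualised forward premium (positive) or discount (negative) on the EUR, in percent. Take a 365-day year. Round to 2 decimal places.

+0.90%

T = 330/365 years.
EUR trades forward at +0.81156% vs spot over the period.
×(1/T) gives 0.90% p.a.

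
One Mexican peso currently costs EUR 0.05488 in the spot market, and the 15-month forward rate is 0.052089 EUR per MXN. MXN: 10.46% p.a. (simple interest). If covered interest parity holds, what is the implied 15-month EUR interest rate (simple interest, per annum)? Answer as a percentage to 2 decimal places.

T = 15/12 years.
By CIP, F/S equals the EUR-to-MXN growth ratio: 0.052089/0.05488 = 0.9491436.
MXN growth factor: 1 + 0.1046×15/12 = 1.130750.
Hence g_EUR = 1.0732441.
r = (1.0732441 − 1)/(15/12) = 0.058595 → 5.86%.

5.86%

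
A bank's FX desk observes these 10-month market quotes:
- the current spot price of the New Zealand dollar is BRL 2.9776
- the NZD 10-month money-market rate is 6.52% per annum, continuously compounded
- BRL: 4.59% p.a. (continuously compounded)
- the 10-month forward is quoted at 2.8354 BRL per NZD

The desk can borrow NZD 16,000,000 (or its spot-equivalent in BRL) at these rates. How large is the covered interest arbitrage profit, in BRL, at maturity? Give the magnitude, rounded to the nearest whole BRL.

BRL 1,599,691

T = 10/12 years.
Route A — deposit NZD, sell forward: 16,000,000 × 1.055836489 × 2.8354 = BRL 47,899,500.49.
Route B — convert at spot, deposit BRL: 16,000,000 × 2.9776 × 1.0389909481 = BRL 49,499,191.15.
The quoted forward undervalues NZD, so borrow NZD, convert to BRL at spot, deposit the BRL at 4.59%, and buy NZD forward at 2.8354 to cover the loan.
Arbitrage profit = |47,899,500.49 − 49,499,191.15| = BRL 1,599,691.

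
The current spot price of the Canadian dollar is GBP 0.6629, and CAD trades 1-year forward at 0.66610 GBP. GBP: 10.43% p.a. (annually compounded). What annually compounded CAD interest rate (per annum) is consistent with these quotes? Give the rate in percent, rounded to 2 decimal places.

9.90%

T = 1 year.
By CIP, F/S equals the GBP-to-CAD growth ratio: 0.6661/0.6629 = 1.0048273.
GBP growth factor: (1 + 0.1043)^1 = 1.104300.
That pins the CAD growth at 1.0989948.
Annualise: 1.0989948^(1/1) − 1 = 0.098995 = 9.90%.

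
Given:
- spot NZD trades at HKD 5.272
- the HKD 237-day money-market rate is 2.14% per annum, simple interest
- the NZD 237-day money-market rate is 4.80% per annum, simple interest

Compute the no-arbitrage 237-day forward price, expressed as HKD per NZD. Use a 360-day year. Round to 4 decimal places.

5.1825

T = 237/360 years.
HKD accumulates by 1 + 0.0214×237/360 = 1.0140883.
NZD growth factor: 1 + 0.0480×237/360 = 1.031600.
So F = 5.272 × 1.0140883 / 1.031600 = 5.182506 (HKD/NZD).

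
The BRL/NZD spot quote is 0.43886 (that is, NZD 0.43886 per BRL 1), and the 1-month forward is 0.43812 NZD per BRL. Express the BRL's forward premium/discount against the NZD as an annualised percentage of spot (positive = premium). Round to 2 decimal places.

T = 1/12 years.
(F − S)/S = (0.43812 − 0.43886)/0.43886 = -0.0016862.
Per annum: -0.0016862 / (1/12) = -0.020234 = -2.02%.

-2.02%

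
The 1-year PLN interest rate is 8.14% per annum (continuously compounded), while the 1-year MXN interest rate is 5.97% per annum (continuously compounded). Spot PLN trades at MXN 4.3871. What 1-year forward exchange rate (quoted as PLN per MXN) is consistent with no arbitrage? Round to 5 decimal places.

0.23294

T = 1 year.
MXN accumulates by e^(0.0597×1) = 1.061518.
PLN accumulates by e^(0.0814×1) = 1.0848047.
Forward (MXN per PLN) = 4.3871 × 1.061518 / 1.0848047 = 4.292925.
Invert for PLN per MXN: 1 / 4.292925 = 0.23294.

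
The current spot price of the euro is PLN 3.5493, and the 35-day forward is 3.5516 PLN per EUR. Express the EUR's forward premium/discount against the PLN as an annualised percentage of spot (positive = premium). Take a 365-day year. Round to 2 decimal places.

T = 35/365 years.
(F − S)/S = (3.5516 − 3.5493)/3.5493 = 0.0006480.
Per annum: 0.0006480 / (35/365) = 0.006758 = 0.68%.

+0.68%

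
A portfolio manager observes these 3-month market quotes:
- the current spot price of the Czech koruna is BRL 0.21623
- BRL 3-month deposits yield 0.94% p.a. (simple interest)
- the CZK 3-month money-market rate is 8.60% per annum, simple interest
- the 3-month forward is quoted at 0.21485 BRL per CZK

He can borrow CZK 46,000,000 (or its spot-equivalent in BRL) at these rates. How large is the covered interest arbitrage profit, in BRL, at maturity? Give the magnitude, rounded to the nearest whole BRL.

T = 3/12 years.
Keep in CZK, deliver into the forward: 46,000,000·1.021500·0.21485 = BRL 10,095,586.65.
Swap to BRL now, deposit: 46,000,000·0.21623·1.002350 = BRL 9,969,954.46.
The quoted forward overvalues CZK, so borrow BRL, buy CZK at spot, deposit the CZK at 8.60%, and sell the proceeds forward at 0.21485.
The gap between the two covered legs is BRL 125,632.

BRL 125,632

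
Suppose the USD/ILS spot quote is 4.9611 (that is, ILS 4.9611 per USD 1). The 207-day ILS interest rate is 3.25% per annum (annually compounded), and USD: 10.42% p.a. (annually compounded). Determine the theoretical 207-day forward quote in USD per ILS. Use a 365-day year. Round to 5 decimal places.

T = 207/365 years.
ILS growth factor: (1 + 0.0325)^(207/365) = 1.0183038.
USD growth factor: (1 + 0.1042)^(207/365) = 1.0578239.
CIP: F = S · (grow ILS)/(grow USD) = 4.9611 × 1.0183038/1.0578239 = 4.775754 ILS per USD.
Invert for USD per ILS: 1 / 4.775754 = 0.20939.

0.20939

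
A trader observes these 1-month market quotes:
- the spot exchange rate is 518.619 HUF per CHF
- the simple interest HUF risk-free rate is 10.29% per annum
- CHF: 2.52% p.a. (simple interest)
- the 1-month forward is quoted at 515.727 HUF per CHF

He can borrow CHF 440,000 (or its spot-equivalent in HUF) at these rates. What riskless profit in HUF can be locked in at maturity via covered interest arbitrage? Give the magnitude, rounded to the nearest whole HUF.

HUF 2,752,698

T = 1/12 years.
Route A — deposit CHF, sell forward: 440,000 × 1.002100 × 515.727 = HUF 227,396,411.75.
Route B — convert at spot, deposit HUF: 440,000 × 518.619 × 1.008575 = HUF 230,149,109.49.
The quoted forward undervalues CHF, so borrow CHF, convert to HUF at spot, deposit the HUF at 10.29%, and buy CHF forward at 515.727 to cover the loan.
Profit = 230,149,109.49 − 227,396,411.75 = HUF 2,752,698.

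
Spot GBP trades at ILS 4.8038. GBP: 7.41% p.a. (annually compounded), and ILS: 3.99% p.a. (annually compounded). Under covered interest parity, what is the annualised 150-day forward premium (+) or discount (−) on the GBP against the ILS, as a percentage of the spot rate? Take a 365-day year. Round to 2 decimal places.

-3.21%

T = 150/365 years.
CIP forward (ILS per GBP) = 4.8038 × 1.0162085/1.0298124 = 4.7403414.
(F − S)/S ÷ T = (4.7403414 − 4.8038)/4.8038/(150/365) = -0.032145 → -3.21%.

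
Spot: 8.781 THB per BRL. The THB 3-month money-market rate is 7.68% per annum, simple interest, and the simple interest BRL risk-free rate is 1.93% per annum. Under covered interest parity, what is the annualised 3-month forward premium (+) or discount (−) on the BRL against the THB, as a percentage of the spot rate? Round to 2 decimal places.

T = 3/12 years.
F = S · g_THB/g_BRL = 8.781 × 1.019200/1.004825 = 8.906621.
(F − S)/S ÷ T = (8.906621 − 8.781)/8.781/(3/12) = 0.057224 → 5.72%.

+5.72%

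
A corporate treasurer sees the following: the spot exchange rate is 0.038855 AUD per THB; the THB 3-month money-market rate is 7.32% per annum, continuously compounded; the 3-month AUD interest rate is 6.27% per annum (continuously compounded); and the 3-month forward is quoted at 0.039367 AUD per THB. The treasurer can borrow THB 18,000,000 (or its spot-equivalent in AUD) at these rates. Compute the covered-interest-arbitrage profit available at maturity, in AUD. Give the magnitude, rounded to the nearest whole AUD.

AUD 11,254

T = 3/12 years.
Keep in THB, deliver into the forward: 18,000,000·1.01846847·0.039367 = AUD 721,692.87.
Swap to AUD now, deposit: 18,000,000·0.038855·1.0157985 = AUD 710,439.31.
The quoted forward overvalues THB, so borrow AUD, buy THB at spot, deposit the THB at 7.32%, and sell the proceeds forward at 0.039367.
The gap between the two covered legs is AUD 11,254.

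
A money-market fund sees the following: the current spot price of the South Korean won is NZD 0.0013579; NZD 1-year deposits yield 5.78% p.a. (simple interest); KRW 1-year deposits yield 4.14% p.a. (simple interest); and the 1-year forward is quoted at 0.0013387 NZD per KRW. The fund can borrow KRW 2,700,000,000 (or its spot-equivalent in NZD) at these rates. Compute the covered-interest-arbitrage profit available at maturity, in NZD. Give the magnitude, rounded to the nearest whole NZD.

NZD 114,114

T = 1 year.
Keep in KRW, deliver into the forward: 2,700,000,000·1.041400·0.0013387 = NZD 3,764,129.89.
Swap to NZD now, deposit: 2,700,000,000·0.0013579·1.057800 = NZD 3,878,243.87.
The quoted forward undervalues KRW, so borrow KRW, convert to NZD at spot, deposit the NZD at 5.78%, and buy KRW forward at 0.0013387 to cover the loan.
The gap between the two covered legs is NZD 114,114.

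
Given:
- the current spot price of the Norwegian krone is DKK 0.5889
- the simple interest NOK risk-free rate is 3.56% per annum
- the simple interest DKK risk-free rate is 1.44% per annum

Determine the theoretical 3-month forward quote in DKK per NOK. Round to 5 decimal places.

0.58581

T = 3/12 years.
Growth of 1 DKK over T: 1 + 0.0144×3/12 = 1.003600.
NOK accumulates by 1 + 0.0356×3/12 = 1.008900.
Forward (DKK per NOK) = 0.5889 × 1.003600 / 1.008900 = 0.5858064.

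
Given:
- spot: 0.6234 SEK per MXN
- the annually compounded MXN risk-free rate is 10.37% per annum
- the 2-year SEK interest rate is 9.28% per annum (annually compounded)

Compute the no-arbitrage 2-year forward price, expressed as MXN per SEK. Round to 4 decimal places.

T = 2 years.
SEK accumulates by (1 + 0.0928)^2 = 1.1942118.
MXN growth factor: (1 + 0.1037)^2 = 1.2181537.
CIP: F = S · (grow SEK)/(grow MXN) = 0.6234 × 1.1942118/1.2181537 = 0.6111475 SEK per MXN.
Quoted the other way: 1/0.6111475 = 1.6363 MXN per SEK.

1.6363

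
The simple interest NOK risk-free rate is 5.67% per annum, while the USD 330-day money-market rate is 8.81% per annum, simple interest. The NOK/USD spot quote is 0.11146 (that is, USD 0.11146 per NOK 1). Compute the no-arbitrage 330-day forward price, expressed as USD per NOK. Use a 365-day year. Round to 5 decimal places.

T = 330/365 years.
USD accumulates by 1 + 0.0881×330/365 = 1.0796521.
NOK accumulates by 1 + 0.0567×330/365 = 1.051263.
So F = 0.11146 × 1.0796521 / 1.051263 = 0.1144700 (USD/NOK).

0.11447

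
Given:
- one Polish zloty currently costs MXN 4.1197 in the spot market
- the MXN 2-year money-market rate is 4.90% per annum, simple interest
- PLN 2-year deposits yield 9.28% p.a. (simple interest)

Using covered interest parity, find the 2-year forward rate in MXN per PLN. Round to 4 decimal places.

T = 2 years.
Growth of 1 MXN over T: 1 + 0.0490×2 = 1.098000.
PLN accumulates by 1 + 0.0928×2 = 1.185600.
So F = 4.1197 × 1.098000 / 1.185600 = 3.815309 (MXN/PLN).

3.8153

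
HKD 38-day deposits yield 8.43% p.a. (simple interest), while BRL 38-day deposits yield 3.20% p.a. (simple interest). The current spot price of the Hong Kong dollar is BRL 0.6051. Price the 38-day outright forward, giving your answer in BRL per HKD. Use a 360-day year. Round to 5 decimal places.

0.60179

T = 38/360 years.
BRL growth factor: 1 + 0.0320×38/360 = 1.0033778.
HKD accumulates by 1 + 0.0843×38/360 = 1.0088983.
CIP: F = S · (grow BRL)/(grow HKD) = 0.6051 × 1.0033778/1.0088983 = 0.6017890 BRL per HKD.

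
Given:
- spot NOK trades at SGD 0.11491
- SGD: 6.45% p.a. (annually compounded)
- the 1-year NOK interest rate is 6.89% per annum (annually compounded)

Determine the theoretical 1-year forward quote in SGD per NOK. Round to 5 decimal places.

0.11444

T = 1 year.
SGD accumulates by (1 + 0.0645)^1 = 1.064500.
NOK accumulates by (1 + 0.0689)^1 = 1.068900.
Forward (SGD per NOK) = 0.11491 × 1.064500 / 1.068900 = 0.1144370.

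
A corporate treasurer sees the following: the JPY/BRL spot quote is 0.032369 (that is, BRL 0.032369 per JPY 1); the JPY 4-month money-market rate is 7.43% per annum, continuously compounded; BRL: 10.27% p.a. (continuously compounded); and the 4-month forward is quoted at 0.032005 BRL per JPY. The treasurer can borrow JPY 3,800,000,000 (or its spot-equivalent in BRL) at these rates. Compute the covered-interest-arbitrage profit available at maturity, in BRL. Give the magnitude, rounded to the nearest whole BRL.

BRL 2,617,172

T = 4/12 years.
Keep in JPY, deliver into the forward: 3,800,000,000·1.02507590824·0.032005 = BRL 124,668,706.88.
Swap to BRL now, deposit: 3,800,000,000·0.032369·1.03482603797 = BRL 127,285,879.29.
The quoted forward undervalues JPY, so borrow JPY, convert to BRL at spot, deposit the BRL at 10.27%, and buy JPY forward at 0.032005 to cover the loan.
The gap between the two covered legs is BRL 2,617,172.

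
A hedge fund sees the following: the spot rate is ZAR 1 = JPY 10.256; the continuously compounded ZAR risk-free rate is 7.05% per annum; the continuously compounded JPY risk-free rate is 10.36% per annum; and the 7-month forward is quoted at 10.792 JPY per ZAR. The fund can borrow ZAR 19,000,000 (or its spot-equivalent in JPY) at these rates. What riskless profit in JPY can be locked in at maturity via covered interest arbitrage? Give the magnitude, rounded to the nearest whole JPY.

T = 7/12 years.
Route A — deposit ZAR, sell forward: 19,000,000 × 1.0419823452 × 10.792 = JPY 213,656,395.92.
Route B — convert at spot, deposit JPY: 19,000,000 × 10.256 × 1.06229677542 = JPY 207,003,398.85.
The quoted forward overvalues ZAR, so borrow JPY, buy ZAR at spot, deposit the ZAR at 7.05%, and sell the proceeds forward at 10.792.
The gap between the two covered legs is JPY 6,652,997.

JPY 6,652,997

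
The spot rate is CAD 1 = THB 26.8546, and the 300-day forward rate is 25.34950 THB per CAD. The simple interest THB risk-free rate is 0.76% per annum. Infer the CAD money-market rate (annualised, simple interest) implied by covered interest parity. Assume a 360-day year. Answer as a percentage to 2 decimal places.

T = 300/360 years.
By CIP, F/S equals the THB-to-CAD growth ratio: 25.3495/26.8546 = 0.9439537.
THB growth factor: 1 + 0.0076×300/360 = 1.0063333.
That pins the CAD growth at 1.0660833.
(1.0660833 − 1)/T = 0.079300, i.e. 7.93%.

7.93%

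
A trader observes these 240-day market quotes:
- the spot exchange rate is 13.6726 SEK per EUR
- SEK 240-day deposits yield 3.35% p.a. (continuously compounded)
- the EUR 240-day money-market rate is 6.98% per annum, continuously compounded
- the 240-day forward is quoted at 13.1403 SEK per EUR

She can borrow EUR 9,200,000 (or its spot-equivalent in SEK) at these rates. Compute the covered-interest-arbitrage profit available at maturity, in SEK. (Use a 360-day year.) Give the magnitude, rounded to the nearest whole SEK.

T = 240/360 years.
Route A — deposit EUR, sell forward: 9,200,000 × 1.04763299959 × 13.1403 = SEK 126,649,149.52.
Route B — convert at spot, deposit SEK: 9,200,000 × 13.6726 × 1.0225845892 = SEK 128,628,788.50.
The quoted forward undervalues EUR, so borrow EUR, convert to SEK at spot, deposit the SEK at 3.35%, and buy EUR forward at 13.1403 to cover the loan.
The gap between the two covered legs is SEK 1,979,639.

SEK 1,979,639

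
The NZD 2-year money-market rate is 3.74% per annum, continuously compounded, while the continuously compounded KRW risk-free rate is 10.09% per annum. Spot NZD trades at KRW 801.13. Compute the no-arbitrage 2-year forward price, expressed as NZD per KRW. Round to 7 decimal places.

0.0010994

T = 2 years.
KRW accumulates by e^(0.1009×2) = 1.2236033.
NZD growth factor: e^(0.0374×2) = 1.0776686.
So F = 801.13 × 1.2236033 / 1.0776686 = 909.6167 (KRW/NZD).
Invert for NZD per KRW: 1 / 909.6167 = 0.0010994.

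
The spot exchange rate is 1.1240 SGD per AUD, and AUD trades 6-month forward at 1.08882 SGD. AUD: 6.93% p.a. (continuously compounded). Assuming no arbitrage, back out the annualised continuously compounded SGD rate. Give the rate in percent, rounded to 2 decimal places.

0.57%

T = 6/12 years.
CIP gives F = S · g_SGD/g_AUD, so g_SGD/g_AUD = 1.08882/1.124 = 0.9687011.
AUD growth factor: e^(0.0693×6/12) = 1.0352573.
So the SGD growth factor = 1.0028549.
r = ln(1.0028549)/(6/12) = 0.005702 → 0.57%.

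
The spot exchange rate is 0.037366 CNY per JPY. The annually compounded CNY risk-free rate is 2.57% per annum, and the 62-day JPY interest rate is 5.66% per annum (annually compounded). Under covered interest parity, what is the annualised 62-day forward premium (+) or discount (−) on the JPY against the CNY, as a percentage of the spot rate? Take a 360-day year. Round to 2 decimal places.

-2.96%

T = 62/360 years.
CIP forward (CNY per JPY) = 0.037366 × 1.0043798/1.009527 = 0.037175485.
(F − S)/S ÷ T = (0.037175485 − 0.037366)/0.037366/(62/360) = -0.029605 → -2.96%.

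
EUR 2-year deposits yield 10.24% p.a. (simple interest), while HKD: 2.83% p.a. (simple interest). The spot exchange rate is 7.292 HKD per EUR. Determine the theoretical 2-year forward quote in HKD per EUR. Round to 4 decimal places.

T = 2 years.
HKD accumulates by 1 + 0.0283×2 = 1.056600.
EUR accumulates by 1 + 0.1024×2 = 1.204800.
CIP: F = S · (grow HKD)/(grow EUR) = 7.292 × 1.056600/1.204800 = 6.395026 HKD per EUR.

6.3950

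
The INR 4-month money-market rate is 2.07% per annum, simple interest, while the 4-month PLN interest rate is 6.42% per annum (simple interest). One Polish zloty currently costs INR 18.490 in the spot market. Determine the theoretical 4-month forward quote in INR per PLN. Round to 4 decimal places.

T = 4/12 years.
INR growth factor: 1 + 0.0207×4/12 = 1.006900.
PLN accumulates by 1 + 0.0642×4/12 = 1.021400.
So F = 18.49 × 1.006900 / 1.021400 = 18.227512 (INR/PLN).

18.2275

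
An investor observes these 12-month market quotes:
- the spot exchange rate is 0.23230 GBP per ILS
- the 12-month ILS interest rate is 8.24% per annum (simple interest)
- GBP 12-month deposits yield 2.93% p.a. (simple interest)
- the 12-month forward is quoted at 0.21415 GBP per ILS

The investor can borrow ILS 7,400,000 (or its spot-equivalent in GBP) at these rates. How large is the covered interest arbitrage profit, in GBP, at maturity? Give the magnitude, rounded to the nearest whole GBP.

T = 1 year.
Route A — deposit ILS, sell forward: 7,400,000 × 1.082400 × 0.21415 = GBP 1,715,290.10.
Route B — convert at spot, deposit GBP: 7,400,000 × 0.23230 × 1.029300 = GBP 1,769,387.29.
The quoted forward undervalues ILS, so borrow ILS, convert to GBP at spot, deposit the GBP at 2.93%, and buy ILS forward at 0.21415 to cover the loan.
The gap between the two covered legs is GBP 54,097.

GBP 54,097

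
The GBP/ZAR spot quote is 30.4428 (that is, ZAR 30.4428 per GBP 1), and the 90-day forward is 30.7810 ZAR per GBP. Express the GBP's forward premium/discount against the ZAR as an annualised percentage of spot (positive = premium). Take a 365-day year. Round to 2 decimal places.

T = 90/365 years.
(F − S)/S = (30.7810 − 30.4428)/30.4428 = 0.0111094.
×(1/T) gives 4.51% p.a.

+4.51%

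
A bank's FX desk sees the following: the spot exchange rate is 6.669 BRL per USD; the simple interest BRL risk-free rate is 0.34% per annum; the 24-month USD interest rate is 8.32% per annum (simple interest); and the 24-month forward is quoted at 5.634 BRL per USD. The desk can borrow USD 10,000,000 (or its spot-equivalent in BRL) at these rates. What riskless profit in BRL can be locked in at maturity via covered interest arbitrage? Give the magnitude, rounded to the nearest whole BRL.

BRL 1,428,516

T = 2 years.
Invest the USD and cover forward: 10,000,000 × 1.166400 × 5.634 = BRL 65,714,976.00.
Convert at spot and invest in BRL: 10,000,000 × 6.669 × 1.006800 = BRL 67,143,492.00.
The quoted forward undervalues USD, so borrow USD, convert to BRL at spot, deposit the BRL at 0.34%, and buy USD forward at 5.634 to cover the loan.
Profit = 67,143,492.00 − 65,714,976.00 = BRL 1,428,516.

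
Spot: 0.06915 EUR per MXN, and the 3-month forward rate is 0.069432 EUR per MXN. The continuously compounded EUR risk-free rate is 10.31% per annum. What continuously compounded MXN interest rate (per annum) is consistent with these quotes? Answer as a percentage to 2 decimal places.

T = 3/12 years.
CIP gives F = S · g_EUR/g_MXN, so g_EUR/g_MXN = 0.069432/0.06915 = 1.0040781.
The EUR side grows by e^(0.1031×3/12) = 1.026110.
That pins the MXN growth at 1.0219424.
Take logs: ln 1.0219424 / (3/12) = 0.086821, so 8.68%.

8.68%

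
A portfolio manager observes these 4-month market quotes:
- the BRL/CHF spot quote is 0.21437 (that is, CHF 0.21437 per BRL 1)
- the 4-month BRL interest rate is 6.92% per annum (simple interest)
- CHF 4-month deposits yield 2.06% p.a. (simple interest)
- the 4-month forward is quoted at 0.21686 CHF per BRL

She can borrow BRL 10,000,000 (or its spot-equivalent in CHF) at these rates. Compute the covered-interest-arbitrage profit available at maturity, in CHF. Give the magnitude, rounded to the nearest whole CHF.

T = 4/12 years.
Invest the BRL and cover forward: 10,000,000 × 1.023066667 × 0.21686 = CHF 2,218,622.37.
Convert at spot and invest in CHF: 10,000,000 × 0.21437 × 1.006866667 = CHF 2,158,420.07.
The quoted forward overvalues BRL, so borrow CHF, buy BRL at spot, deposit the BRL at 6.92%, and sell the proceeds forward at 0.21686.
Arbitrage profit = |2,218,622.37 − 2,158,420.07| = CHF 60,202.

CHF 60,202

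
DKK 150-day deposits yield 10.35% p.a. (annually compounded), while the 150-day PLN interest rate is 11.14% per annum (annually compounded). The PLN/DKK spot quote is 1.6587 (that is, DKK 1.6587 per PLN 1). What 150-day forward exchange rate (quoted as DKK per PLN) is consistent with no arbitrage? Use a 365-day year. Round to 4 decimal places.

1.6538

T = 150/365 years.
DKK growth factor: (1 + 0.1035)^(150/365) = 1.0413043.
PLN growth factor: (1 + 0.1114)^(150/365) = 1.0443615.
Forward (DKK per PLN) = 1.6587 × 1.0413043 / 1.0443615 = 1.653844.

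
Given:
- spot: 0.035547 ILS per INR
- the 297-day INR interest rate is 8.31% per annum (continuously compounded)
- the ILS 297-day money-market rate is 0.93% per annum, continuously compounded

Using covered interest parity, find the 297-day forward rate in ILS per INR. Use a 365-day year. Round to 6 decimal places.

T = 297/365 years.
Growth of 1 ILS over T: e^(0.0093×297/365) = 1.0075961.
INR accumulates by e^(0.0831×297/365) = 1.0699569.
CIP: F = S · (grow ILS)/(grow INR) = 0.035547 × 1.0075961/1.0699569 = 0.03347520 ILS per INR.

0.033475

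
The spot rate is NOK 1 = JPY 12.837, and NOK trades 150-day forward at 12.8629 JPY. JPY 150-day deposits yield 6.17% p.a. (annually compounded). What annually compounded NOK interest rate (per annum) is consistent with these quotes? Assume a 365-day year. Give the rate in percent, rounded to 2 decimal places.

5.65%

T = 150/365 years.
F/S = 12.8629/12.837 = 1.0020176 = (growth of JPY) / (growth of NOK).
JPY growth factor: (1 + 0.0617)^(150/365) = 1.0249099.
Hence g_NOK = 1.0228462.
r = 1.0228462^(365/150) − 1 = 0.056506 → 5.65%.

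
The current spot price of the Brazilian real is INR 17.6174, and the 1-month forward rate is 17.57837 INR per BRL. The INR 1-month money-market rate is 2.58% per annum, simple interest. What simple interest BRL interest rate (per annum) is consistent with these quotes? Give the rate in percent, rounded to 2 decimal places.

5.25%

T = 1/12 years.
By CIP, F/S equals the INR-to-BRL growth ratio: 17.57837/17.6174 = 0.9977846.
The INR side grows by 1 + 0.0258×1/12 = 1.002150.
Hence g_BRL = 1.0043751.
r = (1.0043751 − 1)/(1/12) = 0.052501 → 5.25%.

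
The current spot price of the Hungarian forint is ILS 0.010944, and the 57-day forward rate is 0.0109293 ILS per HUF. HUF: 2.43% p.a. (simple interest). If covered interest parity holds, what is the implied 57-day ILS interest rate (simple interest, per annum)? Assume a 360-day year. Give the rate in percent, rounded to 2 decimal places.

T = 57/360 years.
CIP gives F = S · g_ILS/g_HUF, so g_ILS/g_HUF = 0.0109293/0.010944 = 0.9986568.
The HUF side grows by 1 + 0.0243×57/360 = 1.0038475.
So the ILS growth factor = 1.0024991.
(1.0024991 − 1)/T = 0.015784, i.e. 1.58%.

1.58%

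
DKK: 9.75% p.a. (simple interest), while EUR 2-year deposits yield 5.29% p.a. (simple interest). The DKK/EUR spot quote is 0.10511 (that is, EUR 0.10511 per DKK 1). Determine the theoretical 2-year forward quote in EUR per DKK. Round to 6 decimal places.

0.097264

T = 2 years.
Growth of 1 EUR over T: 1 + 0.0529×2 = 1.105800.
DKK accumulates by 1 + 0.0975×2 = 1.195000.
Forward (EUR per DKK) = 0.10511 × 1.105800 / 1.195000 = 0.09726413.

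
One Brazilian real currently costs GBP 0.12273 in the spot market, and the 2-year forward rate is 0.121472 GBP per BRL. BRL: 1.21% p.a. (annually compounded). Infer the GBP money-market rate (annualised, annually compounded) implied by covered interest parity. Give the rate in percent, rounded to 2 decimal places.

0.69%

T = 2 years.
By CIP, F/S equals the GBP-to-BRL growth ratio: 0.121472/0.12273 = 0.9897499.
The BRL side grows by (1 + 0.0121)^2 = 1.0243464.
Hence g_GBP = 1.0138467.
Annualise: 1.0138467^(1/2) − 1 = 0.006900 = 0.69%.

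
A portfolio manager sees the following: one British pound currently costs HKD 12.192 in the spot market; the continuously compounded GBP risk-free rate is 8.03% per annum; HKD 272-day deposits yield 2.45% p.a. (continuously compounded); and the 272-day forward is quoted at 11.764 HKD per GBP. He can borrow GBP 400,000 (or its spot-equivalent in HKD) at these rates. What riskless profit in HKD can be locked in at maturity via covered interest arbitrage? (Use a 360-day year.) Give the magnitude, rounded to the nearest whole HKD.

HKD 32,017

T = 272/360 years.
Keep in GBP, deliver into the forward: 400,000·1.062549396·11.764 = HKD 4,999,932.44.
Swap to HKD now, deposit: 400,000·12.192·1.018683504 = HKD 4,967,915.71.
The quoted forward overvalues GBP, so borrow HKD, buy GBP at spot, deposit the GBP at 8.03%, and sell the proceeds forward at 11.764.
The gap between the two covered legs is HKD 32,017.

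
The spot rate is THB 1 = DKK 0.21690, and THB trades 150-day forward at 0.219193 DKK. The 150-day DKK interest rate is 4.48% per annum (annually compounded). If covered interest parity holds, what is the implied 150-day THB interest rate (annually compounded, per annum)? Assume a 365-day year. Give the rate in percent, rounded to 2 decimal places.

1.84%

T = 150/365 years.
CIP gives F = S · g_DKK/g_THB, so g_DKK/g_THB = 0.219193/0.2169 = 1.0105717.
DKK growth factor: (1 + 0.0448)^(150/365) = 1.0181736.
So the THB growth factor = 1.0075224.
r = 1.0075224^(365/150) − 1 = 0.018403 → 1.84%.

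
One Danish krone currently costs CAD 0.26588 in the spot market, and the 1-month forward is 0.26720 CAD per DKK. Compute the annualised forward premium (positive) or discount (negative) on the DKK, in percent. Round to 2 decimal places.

T = 1/12 years.
Period premium: (0.26720 − 0.26588)/0.26588 = 0.0049646.
Annualise by dividing by T: 0.0049646 / (1/12) = 0.059575 → 5.96%.

+5.96%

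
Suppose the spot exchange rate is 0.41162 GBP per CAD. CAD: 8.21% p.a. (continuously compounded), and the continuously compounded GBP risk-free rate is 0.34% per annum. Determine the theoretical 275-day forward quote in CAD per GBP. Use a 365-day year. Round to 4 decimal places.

2.5778

T = 275/365 years.
GBP growth factor: e^(0.0034×275/365) = 1.0025649.
CAD growth factor: e^(0.0821×275/365) = 1.0638093.
CIP: F = S · (grow GBP)/(grow CAD) = 0.41162 × 1.0025649/1.0638093 = 0.3879227 GBP per CAD.
Quoted the other way: 1/0.3879227 = 2.5778 CAD per GBP.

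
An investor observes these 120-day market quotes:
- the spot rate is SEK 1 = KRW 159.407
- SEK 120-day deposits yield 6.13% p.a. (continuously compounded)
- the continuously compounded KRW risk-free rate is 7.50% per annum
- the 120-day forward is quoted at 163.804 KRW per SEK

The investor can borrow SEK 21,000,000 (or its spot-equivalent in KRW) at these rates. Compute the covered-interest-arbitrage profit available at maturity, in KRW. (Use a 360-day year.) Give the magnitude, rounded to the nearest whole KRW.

KRW 78,604,769

T = 120/360 years.
Keep in SEK, deliver into the forward: 21,000,000·1.020643523074·163.804 = KRW 3,510,895,324.73.
Swap to KRW now, deposit: 21,000,000·159.407·1.025315120524 = KRW 3,432,290,555.76.
The quoted forward overvalues SEK, so borrow KRW, buy SEK at spot, deposit the SEK at 6.13%, and sell the proceeds forward at 163.804.
Arbitrage profit = |3,510,895,324.73 − 3,432,290,555.76| = KRW 78,604,769.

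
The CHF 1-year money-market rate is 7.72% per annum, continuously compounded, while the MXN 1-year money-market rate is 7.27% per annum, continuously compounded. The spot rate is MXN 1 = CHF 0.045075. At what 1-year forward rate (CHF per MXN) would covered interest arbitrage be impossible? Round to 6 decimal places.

T = 1 year.
CHF growth factor: e^(0.0772×1) = 1.0802581.
MXN growth factor: e^(0.0727×1) = 1.0754079.
Forward (CHF per MXN) = 0.045075 × 1.0802581 / 1.0754079 = 0.04527829.

0.045278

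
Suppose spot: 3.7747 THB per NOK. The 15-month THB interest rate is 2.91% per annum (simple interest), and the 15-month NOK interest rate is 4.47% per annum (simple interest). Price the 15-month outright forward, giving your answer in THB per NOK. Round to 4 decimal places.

T = 15/12 years.
THB accumulates by 1 + 0.0291×15/12 = 1.036375.
Growth of 1 NOK over T: 1 + 0.0447×15/12 = 1.055875.
Forward (THB per NOK) = 3.7747 × 1.036375 / 1.055875 = 3.704988.

3.7050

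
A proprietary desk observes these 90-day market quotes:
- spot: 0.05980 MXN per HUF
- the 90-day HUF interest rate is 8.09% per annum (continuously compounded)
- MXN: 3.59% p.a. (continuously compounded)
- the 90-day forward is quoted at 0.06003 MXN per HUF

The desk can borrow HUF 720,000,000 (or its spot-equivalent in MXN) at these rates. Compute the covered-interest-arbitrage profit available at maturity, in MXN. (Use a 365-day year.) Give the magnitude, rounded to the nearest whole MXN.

T = 90/365 years.
Invest the HUF and cover forward: 720,000,000 × 1.020148235 × 0.06003 = MXN 44,092,438.95.
Convert at spot and invest in MXN: 720,000,000 × 0.05980 × 1.0088913501 = MXN 43,438,825.97.
The quoted forward overvalues HUF, so borrow MXN, buy HUF at spot, deposit the HUF at 8.09%, and sell the proceeds forward at 0.06003.
Profit = 44,092,438.95 − 43,438,825.97 = MXN 653,613.

MXN 653,613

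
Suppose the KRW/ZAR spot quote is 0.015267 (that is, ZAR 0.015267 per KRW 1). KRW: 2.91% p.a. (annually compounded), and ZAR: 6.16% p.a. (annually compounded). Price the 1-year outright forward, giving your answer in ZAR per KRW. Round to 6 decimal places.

T = 1 year.
ZAR growth factor: (1 + 0.0616)^1 = 1.061600.
KRW growth factor: (1 + 0.0291)^1 = 1.029100.
CIP: F = S · (grow ZAR)/(grow KRW) = 0.015267 × 1.061600/1.029100 = 0.01574915 ZAR per KRW.

0.015749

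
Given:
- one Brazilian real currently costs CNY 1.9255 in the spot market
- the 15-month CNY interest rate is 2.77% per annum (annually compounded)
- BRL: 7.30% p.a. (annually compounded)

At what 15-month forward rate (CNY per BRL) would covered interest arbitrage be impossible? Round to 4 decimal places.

1.8244

T = 15/12 years.
Growth of 1 CNY over T: (1 + 0.0277)^(15/12) = 1.0347441.
Growth of 1 BRL over T: (1 + 0.0730)^(15/12) = 1.0920679.
Forward (CNY per BRL) = 1.9255 × 1.0347441 / 1.0920679 = 1.824428.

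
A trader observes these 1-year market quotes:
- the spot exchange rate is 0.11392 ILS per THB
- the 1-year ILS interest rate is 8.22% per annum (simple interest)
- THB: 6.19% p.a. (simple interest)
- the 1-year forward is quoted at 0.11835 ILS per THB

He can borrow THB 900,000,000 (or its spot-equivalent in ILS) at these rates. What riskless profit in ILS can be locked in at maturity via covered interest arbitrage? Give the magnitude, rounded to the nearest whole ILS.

ILS 2,152,477

T = 1 year.
Route A — deposit THB, sell forward: 900,000,000 × 1.061900 × 0.11835 = ILS 113,108,278.50.
Route B — convert at spot, deposit ILS: 900,000,000 × 0.11392 × 1.082200 = ILS 110,955,801.60.
The quoted forward overvalues THB, so borrow ILS, buy THB at spot, deposit the THB at 6.19%, and sell the proceeds forward at 0.11835.
The gap between the two covered legs is ILS 2,152,477.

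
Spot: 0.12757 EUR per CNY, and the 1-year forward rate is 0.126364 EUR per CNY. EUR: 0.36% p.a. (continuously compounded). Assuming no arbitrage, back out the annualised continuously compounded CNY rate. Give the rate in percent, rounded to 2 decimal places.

T = 1 year.
By CIP, F/S equals the EUR-to-CNY growth ratio: 0.126364/0.12757 = 0.9905464.
The EUR side grows by e^(0.0036×1) = 1.0036065.
That pins the CNY growth at 1.0131847.
Take logs: ln 1.0131847 / 1 = 0.013099, so 1.31%.

1.31%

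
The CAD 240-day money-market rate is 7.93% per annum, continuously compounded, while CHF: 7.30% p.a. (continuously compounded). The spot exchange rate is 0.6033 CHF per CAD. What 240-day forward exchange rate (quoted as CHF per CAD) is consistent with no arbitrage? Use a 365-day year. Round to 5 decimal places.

T = 240/365 years.
CHF growth factor: e^(0.0730×240/365) = 1.0491707.
Growth of 1 CAD over T: e^(0.0793×240/365) = 1.0535258.
So F = 0.6033 × 1.0491707 / 1.0535258 = 0.6008061 (CHF/CAD).

0.60081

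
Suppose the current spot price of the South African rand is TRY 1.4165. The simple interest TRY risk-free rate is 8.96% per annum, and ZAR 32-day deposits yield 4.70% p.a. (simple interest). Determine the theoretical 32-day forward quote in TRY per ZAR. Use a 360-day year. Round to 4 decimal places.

T = 32/360 years.
TRY growth factor: 1 + 0.0896×32/360 = 1.0079644.
ZAR growth factor: 1 + 0.0470×32/360 = 1.0041778.
CIP: F = S · (grow TRY)/(grow ZAR) = 1.4165 × 1.0079644/1.0041778 = 1.421841 TRY per ZAR.

1.4218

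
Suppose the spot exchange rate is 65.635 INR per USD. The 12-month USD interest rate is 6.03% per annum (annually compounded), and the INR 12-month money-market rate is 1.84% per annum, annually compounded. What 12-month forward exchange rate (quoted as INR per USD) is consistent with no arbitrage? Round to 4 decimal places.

T = 1 year.
INR growth factor: (1 + 0.0184)^1 = 1.018400.
USD growth factor: (1 + 0.0603)^1 = 1.060300.
CIP: F = S · (grow INR)/(grow USD) = 65.635 × 1.018400/1.060300 = 63.041294 INR per USD.

63.0413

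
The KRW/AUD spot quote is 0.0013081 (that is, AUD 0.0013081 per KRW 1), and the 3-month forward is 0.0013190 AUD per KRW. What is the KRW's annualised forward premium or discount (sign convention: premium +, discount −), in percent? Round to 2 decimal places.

+3.33%

T = 3/12 years.
KRW trades forward at +0.83327% vs spot over the period.
Annualise by dividing by T: 0.0083327 / (3/12) = 0.033331 → 3.33%.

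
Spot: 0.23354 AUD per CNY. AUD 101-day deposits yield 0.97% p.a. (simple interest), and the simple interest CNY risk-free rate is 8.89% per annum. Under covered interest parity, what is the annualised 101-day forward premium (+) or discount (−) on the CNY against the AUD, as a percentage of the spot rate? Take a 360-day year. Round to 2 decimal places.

T = 101/360 years.
No-arbitrage forward: 0.23354 × 1.0027214 / 1.0249414 = 0.22847702 AUD/CNY.
(F − S)/S ÷ T = (0.22847702 − 0.23354)/0.23354/(101/360) = -0.077273 → -7.73%.

-7.73%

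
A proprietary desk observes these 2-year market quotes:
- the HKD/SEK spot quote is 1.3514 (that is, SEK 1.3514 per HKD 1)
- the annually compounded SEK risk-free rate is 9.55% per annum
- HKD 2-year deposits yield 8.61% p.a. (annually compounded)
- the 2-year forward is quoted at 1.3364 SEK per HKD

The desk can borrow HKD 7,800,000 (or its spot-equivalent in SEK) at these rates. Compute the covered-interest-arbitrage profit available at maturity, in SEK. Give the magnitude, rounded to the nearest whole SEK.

T = 2 years.
Invest the HKD and cover forward: 7,800,000 × 1.17961321 × 1.3364 = SEK 12,296,193.73.
Convert at spot and invest in SEK: 7,800,000 × 1.3514 × 1.20012025 = SEK 12,650,371.55.
The quoted forward undervalues HKD, so borrow HKD, convert to SEK at spot, deposit the SEK at 9.55%, and buy HKD forward at 1.3364 to cover the loan.
The gap between the two covered legs is SEK 354,178.

SEK 354,178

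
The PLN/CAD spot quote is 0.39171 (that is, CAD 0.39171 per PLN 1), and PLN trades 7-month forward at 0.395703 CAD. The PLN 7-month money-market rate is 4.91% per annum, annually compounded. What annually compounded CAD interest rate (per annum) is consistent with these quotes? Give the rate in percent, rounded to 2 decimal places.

T = 7/12 years.
F/S = 0.395703/0.39171 = 1.0101938 = (growth of CAD) / (growth of PLN).
PLN growth factor: (1 + 0.0491)^(7/12) = 1.0283553.
So the CAD growth factor = 1.0388381.
Annualise: 1.0388381^(12/7) − 1 = 0.067500 = 6.75%.

6.75%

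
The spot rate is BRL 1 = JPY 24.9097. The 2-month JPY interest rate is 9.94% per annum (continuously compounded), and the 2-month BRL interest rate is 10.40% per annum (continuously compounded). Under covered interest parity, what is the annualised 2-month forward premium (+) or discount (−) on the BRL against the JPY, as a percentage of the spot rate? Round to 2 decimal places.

T = 2/12 years.
F = S · g_JPY/g_BRL = 24.9097 × 1.0167047/1.0174844 = 24.8906117.
(F − S)/S ÷ T = (24.8906117 − 24.9097)/24.9097/(2/12) = -0.004598 → -0.46%.

-0.46%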